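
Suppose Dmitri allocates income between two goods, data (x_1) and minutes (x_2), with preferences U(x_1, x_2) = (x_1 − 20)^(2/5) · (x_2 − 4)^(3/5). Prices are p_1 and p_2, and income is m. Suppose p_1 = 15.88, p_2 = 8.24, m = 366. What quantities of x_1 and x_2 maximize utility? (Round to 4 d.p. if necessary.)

x_1* = 20.3889, x_2* = 5.1243

MRS = (2/3)·(x_2−4)/(x_1−20). Tangency with p_1/p_2 gives x_2−4 = (3/2)·(p_1/p_2)·(x_1−20).
After buying the subsistence bundle (20, 4), a share 0.4 of the remaining income goes to x_1: x_1* = 20 + 0.4·(m − 20p_1 − 4p_2)/p_1.
Discretionary income = 366 − 20·15.88 − 4·8.24 = 15.44; x_1* = 20 + 0.4·15.44/15.88 = 20.3889; x_2* = 4 + 0.6·15.44/8.24 = 5.1243.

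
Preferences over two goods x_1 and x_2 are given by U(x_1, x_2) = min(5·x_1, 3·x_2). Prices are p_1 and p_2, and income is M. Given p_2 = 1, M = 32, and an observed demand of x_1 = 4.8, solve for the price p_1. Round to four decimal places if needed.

p_1 = 5

Leontief preferences: the optimum is at the kink where x_1/3 = x_2/5, i.e. x_2 = (5/3)·x_1.
Budget: p_1·x_1 + p_2·(5/3)·x_1 = M, so (3·p_1 + 5·p_2)·x_1 = 3·M.
Demand: x_1*(p_1,p_2,M) = 3·M/(3·p_1 + 5·p_2), x_2* = 5·M/(3·p_1 + 5·p_2).
Set x_1* = 4.8 in the demand function and solve for p_1: p_1 = 5.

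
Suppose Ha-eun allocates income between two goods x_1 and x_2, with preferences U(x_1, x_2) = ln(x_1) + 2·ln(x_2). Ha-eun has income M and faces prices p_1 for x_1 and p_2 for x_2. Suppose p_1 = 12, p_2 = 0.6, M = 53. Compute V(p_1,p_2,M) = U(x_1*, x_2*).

V = 8.5381

MU_x_1/MU_x_2 = (x_2)/(2·x_1); tangency sets this equal to p_1/p_2.
Rearranging, p_2·x_2 = 2·p_1·x_1. Substituting into the budget gives p_1·x_1·(1 + 2) = M.
Demand: x_1*(p_1,p_2,M) = 1/3·M/p_1 and x_2* = 2/3·M/p_2.
At p_1=12, p_2=0.6, M=53: x_1* = 1/3·53/12 = 1.4722, x_2* = 58.8889.
Utility at the optimum: U(1.4722, 58.8889) = 8.5381.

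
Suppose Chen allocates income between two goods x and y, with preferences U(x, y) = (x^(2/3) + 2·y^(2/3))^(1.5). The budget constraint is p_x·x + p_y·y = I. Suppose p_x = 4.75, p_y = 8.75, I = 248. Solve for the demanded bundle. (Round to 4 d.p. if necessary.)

x* = 15.5502, y* = 19.9013

MU_x ∝ x^(-1/3), MU_y ∝ 2·y^(-1/3), so MRS = (1/2)·(y/x)^(1/3) = p_x/p_y.
Hence y/x = (2·p_x/p_y)^(1/(1/3)), i.e. raised to the 3 power.
Substitute y = (y/x)·x into the budget: x* = I/(p_x + p_y·(y/x)).
Numerically y/x = 1.279813, so x* = 248/(4.75 + 8.75·1.279813) = 15.5502 and y* = 1.279813·15.5502 = 19.9013.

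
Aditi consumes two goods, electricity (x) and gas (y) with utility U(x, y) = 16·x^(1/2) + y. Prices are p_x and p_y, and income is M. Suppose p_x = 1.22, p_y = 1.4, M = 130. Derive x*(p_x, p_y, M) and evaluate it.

x* = 84.2784

Plugging in: x* = (8·1.4/1.22)² = 84.2784.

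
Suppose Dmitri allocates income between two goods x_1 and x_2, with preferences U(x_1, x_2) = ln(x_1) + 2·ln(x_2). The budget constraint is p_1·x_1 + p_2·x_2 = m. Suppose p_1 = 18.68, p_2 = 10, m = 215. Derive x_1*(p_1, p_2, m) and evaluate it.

x_1* = 3.8365

MU_x_1/MU_x_2 = (x_2)/(2·x_1); tangency sets this equal to p_1/p_2.
So p_2·x_2 = 2·p_1·x_1; combined with the budget, a share 1/3 of income goes to x_1.
Demand: x_1*(p_1,p_2,m) = 1/3·m/p_1 and x_2* = 2/3·m/p_2.
At p_1=18.68, p_2=10, m=215: x_1* = 1/3·215/18.68 = 3.8365.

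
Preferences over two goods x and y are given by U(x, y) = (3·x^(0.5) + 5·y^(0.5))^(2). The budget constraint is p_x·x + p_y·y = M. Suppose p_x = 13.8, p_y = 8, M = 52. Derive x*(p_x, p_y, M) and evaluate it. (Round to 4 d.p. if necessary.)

MU_x ∝ 3·x^(-0.5), MU_y ∝ 5·y^(-0.5), so MRS = (3/5)·(y/x)^(0.5) = p_x/p_y.
Solve for the ratio: y/x = [(5/3)·p_x/p_y]^(2).
Substitute y = (y/x)·x into the budget: x* = M/(p_x + p_y·(y/x)).
Numerically y/x = 8.265625, so x* = 52/(13.8 + 8·8.265625) = 0.6506.

x* = 0.6506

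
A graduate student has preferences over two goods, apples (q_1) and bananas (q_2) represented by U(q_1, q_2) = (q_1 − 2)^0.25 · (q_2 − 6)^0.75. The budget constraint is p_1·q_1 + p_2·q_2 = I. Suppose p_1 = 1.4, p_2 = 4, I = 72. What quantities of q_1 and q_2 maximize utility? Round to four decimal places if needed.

q_1* = 10.0714, q_2* = 14.475

Let q_1' = q_1−2, q_2' = q_2−6. MRS = (1/3)·q_2'/q_1' = p_1/p_2.
Substituting into the budget: q_1* = 2 + 0.25·(I − 2·p_1 − 6·p_2)/p_1, and q_2* = 6 + 0.75·(…)/p_2.
Discretionary income = 72 − 2·1.4 − 6·4 = 45.2; q_1* = 2 + 0.25·45.2/1.4 = 10.0714; q_2* = 6 + 0.75·45.2/4 = 14.475.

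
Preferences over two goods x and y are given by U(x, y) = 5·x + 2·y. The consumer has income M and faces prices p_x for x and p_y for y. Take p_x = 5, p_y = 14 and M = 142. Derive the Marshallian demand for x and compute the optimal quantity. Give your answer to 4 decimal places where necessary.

Numerically: x* = 28.4, y* = 0.

x* = 28.4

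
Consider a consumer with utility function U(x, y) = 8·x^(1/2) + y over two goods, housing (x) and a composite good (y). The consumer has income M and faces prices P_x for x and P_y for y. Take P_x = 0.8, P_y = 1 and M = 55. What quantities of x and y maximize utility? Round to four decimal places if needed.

x* = 25, y* = 35

Set MRS = P_x/P_y: 4·x^(−1/2) = P_x/P_y.
Solve: √x = 4·P_y/P_x, so x*(P_x,P_y) = (4·P_y/P_x)², and y* = (M − P_x·x*)/P_y.
Plugging in: x* = (4·1/0.8)² = 25, y* = 35.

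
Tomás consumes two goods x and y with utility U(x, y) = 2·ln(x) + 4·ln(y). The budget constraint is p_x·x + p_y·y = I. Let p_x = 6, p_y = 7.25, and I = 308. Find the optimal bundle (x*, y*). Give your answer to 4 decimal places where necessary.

x* = 17.1111, y* = 28.3218

At p_x=6, p_y=7.25, I=308: x* = 1/3·308/6 = 17.1111, y* = 28.3218.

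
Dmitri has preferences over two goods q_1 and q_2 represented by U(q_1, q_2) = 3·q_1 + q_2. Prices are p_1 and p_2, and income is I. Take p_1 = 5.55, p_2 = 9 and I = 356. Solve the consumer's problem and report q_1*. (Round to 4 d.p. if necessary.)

q_1* = 64.1441

Perfect substitutes: compare marginal utility per dollar. 3/p_1 vs 1/p_2 → 0.5405 vs 0.1111.
q_1 gives more utility per dollar, so spend all income on q_1: q_1* = I/p_1, q_2* = 0.
Numerically: q_1* = 64.1441, q_2* = 0.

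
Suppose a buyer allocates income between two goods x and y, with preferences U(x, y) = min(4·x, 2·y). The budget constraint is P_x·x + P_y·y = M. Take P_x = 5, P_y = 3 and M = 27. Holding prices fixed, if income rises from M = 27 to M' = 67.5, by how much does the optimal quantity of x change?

Δx* = 3.6818

With perfect complements, no substitution: consume in ratio x:y = 2:4.
Budget: P_x·x + P_y·2·x = M, so (2·P_x + 4·P_y)·x = 2·M.
Demand: x*(P_x,P_y,M) = 2·M/(2·P_x + 4·P_y), y* = 4·M/(2·P_x + 4·P_y).
Here 2·5 + 4·3 = 22, giving x* = 2.4545.
At M' = 67.5: x* = 6.1364. Change: 6.1364 − 2.4545 = 3.6818.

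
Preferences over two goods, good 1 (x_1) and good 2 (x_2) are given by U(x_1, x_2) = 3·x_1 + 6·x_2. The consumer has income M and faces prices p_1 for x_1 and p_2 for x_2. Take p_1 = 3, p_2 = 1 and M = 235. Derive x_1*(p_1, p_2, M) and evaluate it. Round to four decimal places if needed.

x_1* = 0

Perfect substitutes: compare marginal utility per dollar. 3/p_1 vs 6/p_2 → 1 vs 6.
x_2 gives more utility per dollar, so spend all income on x_2: x_2* = M/p_2, x_1* = 0.
Numerically: x_1* = 0, x_2* = 235.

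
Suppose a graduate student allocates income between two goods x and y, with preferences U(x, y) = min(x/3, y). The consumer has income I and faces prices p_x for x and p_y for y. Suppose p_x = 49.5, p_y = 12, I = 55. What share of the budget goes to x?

share on x = 0.9252

With perfect complements, no substitution: consume in ratio x:y = 3:1.
Budget: p_x·x + p_y·(1/3)·x = I, so (3·p_x + p_y)·x = 3·I.
Demand: x*(p_x,p_y,I) = 3·I/(3·p_x + p_y), y* = I/(3·p_x + p_y).
Here 3·49.5 + 12 = 160.5, giving x* = 1.028 and y* = 0.3427.
Expenditure on x: 49.5·1.028 = 50.8879; share = 0.9252.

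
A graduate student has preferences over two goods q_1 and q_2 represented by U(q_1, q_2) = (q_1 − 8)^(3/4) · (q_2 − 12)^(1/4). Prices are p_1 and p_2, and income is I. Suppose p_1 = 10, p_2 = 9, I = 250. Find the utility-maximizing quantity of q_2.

q_2* = 13.7222

MRS = 3·(q_2−12)/(q_1−8). Tangency with p_1/p_2 gives q_2−12 = (1/3)·(p_1/p_2)·(q_1−8).
After buying the subsistence bundle (8, 12), a share 0.75 of the remaining income goes to q_1: q_1* = 8 + 0.75·(I − 8p_1 − 12p_2)/p_1.
Discretionary income = 250 − 8·10 − 12·9 = 62; q_2* = 12 + 0.25·62/9 = 13.7222.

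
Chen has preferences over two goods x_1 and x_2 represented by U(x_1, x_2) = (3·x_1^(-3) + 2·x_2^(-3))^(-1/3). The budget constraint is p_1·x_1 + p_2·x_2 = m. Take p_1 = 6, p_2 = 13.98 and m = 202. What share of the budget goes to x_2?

From the CES first-order condition, (3/2)·(x_2/x_1)^(4) = p_1/p_2.
Solve for the ratio: x_2/x_1 = [(2/3)·p_1/p_2]^(0.25).
Substitute x_2 = (x_2/x_1)·x_1 into the budget: x_1* = m/(p_1 + p_2·(x_2/x_1)).
Numerically x_2/x_1 = 0.731372, so x_1* = 202/(6 + 13.98·0.731372) = 12.4502 and x_2* = 0.731372·12.4502 = 9.1058.
Expenditure on x_2: 13.98·9.1058 = 127.2985; share = 0.6302.

share on x_2 = 0.6302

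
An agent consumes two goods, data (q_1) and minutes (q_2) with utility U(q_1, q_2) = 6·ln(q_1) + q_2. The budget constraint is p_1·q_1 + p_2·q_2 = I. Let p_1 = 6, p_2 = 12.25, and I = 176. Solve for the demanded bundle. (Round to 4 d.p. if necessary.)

q_1* = 12.25, q_2* = 8.3673

So q_1*(p_1,p_2) = 6·p_2/p_1, independent of income; and q_2* = (I − 6·p_2)/p_2.
At the given prices: q_1* = 6·12.25/6 = 12.25, and q_2* = 8.3673.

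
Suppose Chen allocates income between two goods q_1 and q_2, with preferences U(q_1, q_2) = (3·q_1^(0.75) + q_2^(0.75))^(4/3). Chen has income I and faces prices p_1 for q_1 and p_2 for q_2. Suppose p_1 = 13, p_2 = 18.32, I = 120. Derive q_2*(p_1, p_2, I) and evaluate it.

Numerically q_2/q_1 = 0.00313, so q_1* = 120/(13 + 18.32·0.00313) = 9.1902 and q_2* = 0.00313·9.1902 = 0.0288.

q_2* = 0.0288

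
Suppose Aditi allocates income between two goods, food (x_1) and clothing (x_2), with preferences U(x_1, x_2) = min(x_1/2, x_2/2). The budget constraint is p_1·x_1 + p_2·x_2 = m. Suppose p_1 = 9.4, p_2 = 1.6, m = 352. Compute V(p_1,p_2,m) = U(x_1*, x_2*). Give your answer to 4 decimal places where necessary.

Leontief preferences: the optimum is at the kink where x_1/2 = x_2/2, i.e. x_2 = x_1.
Budget: p_1·x_1 + p_2·x_1 = m, so (2·p_1 + 2·p_2)·x_1 = 2·m.
Demand: x_1*(p_1,p_2,m) = 2·m/(2·p_1 + 2·p_2), x_2* = 2·m/(2·p_1 + 2·p_2).
Here 2·9.4 + 2·1.6 = 22, giving x_1* = 32 and x_2* = 32.
Utility at the optimum: U(32, 32) = 16.

V = 16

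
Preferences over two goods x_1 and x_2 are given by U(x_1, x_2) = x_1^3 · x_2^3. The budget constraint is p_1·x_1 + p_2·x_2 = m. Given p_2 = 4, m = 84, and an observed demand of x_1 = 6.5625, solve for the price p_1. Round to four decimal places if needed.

MU_x_1/MU_x_2 = (3·x_2)/(3·x_1); tangency sets this equal to p_1/p_2.
So 3·p_2·x_2 = 3·p_1·x_1; combined with the budget, a share 0.5 of income goes to x_1.
Demand: x_1*(p_1,p_2,m) = 0.5·m/p_1 and x_2* = 0.5·m/p_2.
Set x_1* = 6.5625 in the demand function and solve for p_1: p_1 = 6.4.

p_1 = 6.4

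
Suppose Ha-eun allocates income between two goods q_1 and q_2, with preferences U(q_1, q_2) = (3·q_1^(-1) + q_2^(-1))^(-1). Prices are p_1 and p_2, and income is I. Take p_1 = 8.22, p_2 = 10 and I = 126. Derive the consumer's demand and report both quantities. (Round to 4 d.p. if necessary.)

Substitute q_2 = (q_2/q_1)·q_1 into the budget: q_1* = I/(p_1 + p_2·(q_2/q_1)).
Numerically q_2/q_1 = 0.52345, so q_1* = 126/(8.22 + 10·0.52345) = 9.3649 and q_2* = 0.52345·9.3649 = 4.9021.

q_1* = 9.3649, q_2* = 4.9021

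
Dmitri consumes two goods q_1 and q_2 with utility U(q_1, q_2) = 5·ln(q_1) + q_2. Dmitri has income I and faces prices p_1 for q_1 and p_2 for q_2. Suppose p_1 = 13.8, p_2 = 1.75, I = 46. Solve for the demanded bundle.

q_1* = 0.6341, q_2* = 21.2857

MU_q_1 = 5/q_1, MU_q_2 = 1. Tangency: 5/q_1 = p_1/p_2.
So q_1*(p_1,p_2) = 5·p_2/p_1, independent of income; and q_2* = (I − 5·p_2)/p_2.
At the given prices: q_1* = 5·1.75/13.8 = 0.6341, and q_2* = 21.2857.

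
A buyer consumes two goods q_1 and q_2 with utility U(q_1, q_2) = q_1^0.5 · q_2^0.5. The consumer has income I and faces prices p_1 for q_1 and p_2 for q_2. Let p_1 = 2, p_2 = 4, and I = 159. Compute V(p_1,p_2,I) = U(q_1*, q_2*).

Demand: q_1*(p_1,p_2,I) = 0.5·I/p_1 and q_2* = 0.5·I/p_2.
At p_1=2, p_2=4, I=159: q_1* = 0.5·159/2 = 39.75, q_2* = 19.875.
Utility at the optimum: U(39.75, 19.875) = 28.1075.

V = 28.1075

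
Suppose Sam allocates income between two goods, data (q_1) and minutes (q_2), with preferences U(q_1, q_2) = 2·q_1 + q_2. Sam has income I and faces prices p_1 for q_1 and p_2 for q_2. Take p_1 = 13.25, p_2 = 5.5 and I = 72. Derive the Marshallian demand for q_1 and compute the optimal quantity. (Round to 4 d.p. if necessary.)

q_1* = 0

Linear utility — the consumer picks whichever good has higher MU/price: 2/13.25 = 0.1509 vs 1/5.5 = 0.1818.
q_2 gives more utility per dollar, so spend all income on q_2: q_2* = I/p_2, q_1* = 0.
Numerically: q_1* = 0, q_2* = 13.0909.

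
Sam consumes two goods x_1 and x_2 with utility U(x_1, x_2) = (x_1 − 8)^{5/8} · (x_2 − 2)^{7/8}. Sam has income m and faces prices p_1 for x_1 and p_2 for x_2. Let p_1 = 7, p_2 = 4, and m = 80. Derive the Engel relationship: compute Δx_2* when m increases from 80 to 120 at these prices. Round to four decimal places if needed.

This is Cobb-Douglas in (x_1−8, x_2−2): tangency gives 0.625·p_2·(x_2−2) = 0.875·p_1·(x_1−8).
After buying the subsistence bundle (8, 2), a share 5/12 of the remaining income goes to x_1: x_1* = 8 + 5/12·(m − 8p_1 − 2p_2)/p_1.
Discretionary income = 80 − 8·7 − 2·4 = 16; x_2* = 2 + 7/12·16/4 = 4.3333.
At m' = 120: x_2* = 10.1667. Change: 10.1667 − 4.3333 = 5.8333.

Δx_2* = 5.8333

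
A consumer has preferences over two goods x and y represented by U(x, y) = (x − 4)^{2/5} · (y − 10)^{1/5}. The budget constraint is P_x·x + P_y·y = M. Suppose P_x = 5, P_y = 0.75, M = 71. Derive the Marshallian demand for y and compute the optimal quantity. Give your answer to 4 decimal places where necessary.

This is Cobb-Douglas in (x−4, y−10): tangency gives 0.4·P_y·(y−10) = 0.2·P_x·(x−4).
After buying the subsistence bundle (4, 10), a share 2/3 of the remaining income goes to x: x* = 4 + 2/3·(M − 4P_x − 10P_y)/P_x.
Discretionary income = 71 − 4·5 − 10·0.75 = 43.5; y* = 10 + 1/3·43.5/0.75 = 29.3333.

y* = 29.3333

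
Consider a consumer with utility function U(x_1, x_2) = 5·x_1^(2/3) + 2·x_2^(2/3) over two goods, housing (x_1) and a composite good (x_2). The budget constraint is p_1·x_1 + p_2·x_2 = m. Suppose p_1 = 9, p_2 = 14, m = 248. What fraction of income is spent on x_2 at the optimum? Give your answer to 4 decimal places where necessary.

share on x_2 = 0.0258

From the CES first-order condition, (5/2)·(x_2/x_1)^(1/3) = p_1/p_2.
Hence x_2/x_1 = ((2/5)·p_1/p_2)^(1/(1/3)), i.e. raised to the 3 power.
With the ratio pinned down, the budget gives x_1* = m/(p_1 + p_2·(x_2/x_1)) and x_2* = (x_2/x_1)·x_1*.
Numerically x_2/x_1 = 0.017003, so x_1* = 248/(9 + 14·0.017003) = 26.8455 and x_2* = 0.017003·26.8455 = 0.4565.
Expenditure on x_2: 14·0.4565 = 6.3903; share = 0.0258.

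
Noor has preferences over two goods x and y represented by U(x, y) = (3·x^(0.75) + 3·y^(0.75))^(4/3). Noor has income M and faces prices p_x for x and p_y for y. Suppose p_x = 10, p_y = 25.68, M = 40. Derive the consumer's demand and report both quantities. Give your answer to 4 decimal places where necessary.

MU_x ∝ 3·x^(-0.25), MU_y ∝ 3·y^(-0.25), so MRS = (y/x)^(0.25) = p_x/p_y.
Solve for the ratio: y/x = [p_x/p_y]^(4).
Substitute y = (y/x)·x into the budget: x* = M/(p_x + p_y·(y/x)).
Numerically y/x = 0.022994, so x* = 40/(10 + 25.68·0.022994) = 3.777 and y* = 0.022994·3.777 = 0.0868.

x* = 3.777, y* = 0.0868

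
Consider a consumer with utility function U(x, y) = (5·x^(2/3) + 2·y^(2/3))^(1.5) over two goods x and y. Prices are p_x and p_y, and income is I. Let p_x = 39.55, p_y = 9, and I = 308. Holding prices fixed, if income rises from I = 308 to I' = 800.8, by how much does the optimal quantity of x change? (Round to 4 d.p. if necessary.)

From the CES first-order condition, (5/2)·(y/x)^(1/3) = p_x/p_y.
Solve for the ratio: y/x = [(2/5)·p_x/p_y]^(3).
Substitute y = (y/x)·x into the budget: x* = I/(p_x + p_y·(y/x)).
Numerically y/x = 5.431151, so x* = 308/(39.55 + 9·5.431151) = 3.483.
At I' = 800.8: x* = 9.0557. Change: 9.0557 − 3.483 = 5.5727.

Δx* = 5.5727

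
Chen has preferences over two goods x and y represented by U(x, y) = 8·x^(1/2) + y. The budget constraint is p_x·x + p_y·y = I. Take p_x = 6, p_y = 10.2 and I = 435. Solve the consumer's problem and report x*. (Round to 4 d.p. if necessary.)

MU_x = 4/√x, MU_y = 1. Tangency: 4/√x = p_x/p_y.
Thus x* = (4·p_y/p_x)² — independent of I — with the rest of income spent on y.
Plugging in: x* = (4·10.2/6)² = 46.24.

x* = 46.24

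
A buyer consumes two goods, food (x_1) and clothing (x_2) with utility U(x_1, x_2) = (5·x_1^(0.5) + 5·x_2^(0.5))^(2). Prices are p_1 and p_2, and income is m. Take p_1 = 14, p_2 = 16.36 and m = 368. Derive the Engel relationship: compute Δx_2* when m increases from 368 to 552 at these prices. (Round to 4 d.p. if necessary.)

Δx_2* = 5.1863

MRS = MU_x_1/MU_x_2 = (x_2/x_1)^(0.5). Set equal to p_1/p_2.
Hence x_2/x_1 = (p_1/p_2)^(1/(0.5)), i.e. raised to the 2 power.
Substitute x_2 = (x_2/x_1)·x_1 into the budget: x_1* = m/(p_1 + p_2·(x_2/x_1)).
Numerically x_2/x_1 = 0.732301, so x_1* = 368/(14 + 16.36·0.732301) = 14.1645 and x_2* = 0.732301·14.1645 = 10.3727.
At m' = 552: x_2* = 15.559. Change: 15.559 − 10.3727 = 5.1863.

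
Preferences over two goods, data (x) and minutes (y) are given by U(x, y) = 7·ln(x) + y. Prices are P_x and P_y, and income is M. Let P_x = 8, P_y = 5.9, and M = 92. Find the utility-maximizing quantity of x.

Set MRS = P_x/P_y: (7/x)/1 = P_x/P_y.
So x*(P_x,P_y) = 7·P_y/P_x, independent of income; and y* = (M − 7·P_y)/P_y.
At the given prices: x* = 7·5.9/8 = 5.1625.

x* = 5.1625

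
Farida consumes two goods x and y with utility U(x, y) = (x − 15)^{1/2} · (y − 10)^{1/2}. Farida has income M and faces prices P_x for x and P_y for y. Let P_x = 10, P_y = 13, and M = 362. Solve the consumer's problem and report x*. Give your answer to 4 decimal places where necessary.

Discretionary income = 362 − 15·10 − 10·13 = 82; x* = 15 + 0.5·82/10 = 19.1.

x* = 19.1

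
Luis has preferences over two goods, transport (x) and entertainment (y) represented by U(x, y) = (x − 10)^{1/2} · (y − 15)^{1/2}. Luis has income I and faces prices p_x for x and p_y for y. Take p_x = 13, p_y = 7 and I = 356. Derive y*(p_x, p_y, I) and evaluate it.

Let x' = x−10, y' = y−15. MRS = y'/x' = p_x/p_y.
After buying the subsistence bundle (10, 15), a share 0.5 of the remaining income goes to x: x* = 10 + 0.5·(I − 10p_x − 15p_y)/p_x.
Discretionary income = 356 − 10·13 − 15·7 = 121; y* = 15 + 0.5·121/7 = 23.6429.

y* = 23.6429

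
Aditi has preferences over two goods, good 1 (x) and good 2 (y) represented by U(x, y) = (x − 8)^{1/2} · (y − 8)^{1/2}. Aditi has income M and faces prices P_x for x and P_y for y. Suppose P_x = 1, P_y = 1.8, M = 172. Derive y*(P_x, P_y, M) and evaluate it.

y* = 49.5556

Discretionary income = 172 − 8·1 − 8·1.8 = 149.6; y* = 8 + 0.5·149.6/1.8 = 49.5556.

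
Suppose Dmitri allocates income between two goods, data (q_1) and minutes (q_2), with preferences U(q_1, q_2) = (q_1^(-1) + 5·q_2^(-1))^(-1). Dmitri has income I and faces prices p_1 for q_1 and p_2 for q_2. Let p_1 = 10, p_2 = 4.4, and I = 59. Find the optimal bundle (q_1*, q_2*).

MRS = MU_q_1/MU_q_2 = (1/5)·(q_2/q_1)^(2). Set equal to p_1/p_2.
Solve for the ratio: q_2/q_1 = [5·p_1/p_2]^(0.5).
With the ratio pinned down, the budget gives q_1* = I/(p_1 + p_2·(q_2/q_1)) and q_2* = (q_2/q_1)·q_1*.
Numerically q_2/q_1 = 3.370999, so q_1* = 59/(10 + 4.4·3.370999) = 2.3759 and q_2* = 3.370999·2.3759 = 8.0093.

q_1* = 2.3759, q_2* = 8.0093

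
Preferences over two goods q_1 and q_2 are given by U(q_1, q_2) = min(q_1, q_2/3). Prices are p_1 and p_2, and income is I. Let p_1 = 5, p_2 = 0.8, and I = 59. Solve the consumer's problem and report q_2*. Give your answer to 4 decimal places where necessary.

q_2* = 23.9189

With perfect complements, no substitution: consume in ratio q_1:q_2 = 1:3.
Budget: p_1·q_1 + p_2·3·q_1 = I, so (p_1 + 3·p_2)·q_1 = I.
Demand: q_1*(p_1,p_2,I) = I/(p_1 + 3·p_2), q_2* = 3·I/(p_1 + 3·p_2).
Here 5 + 3·0.8 = 7.4, giving q_2* = 23.9189.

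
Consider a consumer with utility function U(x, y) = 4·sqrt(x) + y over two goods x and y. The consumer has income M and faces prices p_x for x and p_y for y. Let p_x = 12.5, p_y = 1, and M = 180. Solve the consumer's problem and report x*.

Utility is quasi-linear in y; the FOC for x is 2/√x = p_x/p_y.
Thus x* = (2·p_y/p_x)² — independent of M — with the rest of income spent on y.
Plugging in: x* = (2·1/12.5)² = 0.0256.

x* = 0.0256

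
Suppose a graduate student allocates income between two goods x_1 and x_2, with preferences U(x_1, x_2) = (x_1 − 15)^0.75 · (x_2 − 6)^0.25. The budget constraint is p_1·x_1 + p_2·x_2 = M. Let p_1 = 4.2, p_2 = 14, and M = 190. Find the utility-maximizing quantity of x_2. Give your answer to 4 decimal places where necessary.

After buying the subsistence bundle (15, 6), a share 0.75 of the remaining income goes to x_1: x_1* = 15 + 0.75·(M − 15p_1 − 6p_2)/p_1.
Discretionary income = 190 − 15·4.2 − 6·14 = 43; x_2* = 6 + 0.25·43/14 = 6.7679.

x_2* = 6.7679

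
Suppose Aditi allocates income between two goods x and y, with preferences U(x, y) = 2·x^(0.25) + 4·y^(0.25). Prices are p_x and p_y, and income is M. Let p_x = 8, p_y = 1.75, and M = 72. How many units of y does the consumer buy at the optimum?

y* = 33.2034

From the CES first-order condition, (1/2)·(y/x)^(0.75) = p_x/p_y.
Solve for the ratio: y/x = [2·p_x/p_y]^(4/3).
Substitute y = (y/x)·x into the budget: x* = M/(p_x + p_y·(y/x)).
Numerically y/x = 19.118005, so x* = 72/(8 + 1.75·19.118005) = 1.7368 and y* = 19.118005·1.7368 = 33.2034.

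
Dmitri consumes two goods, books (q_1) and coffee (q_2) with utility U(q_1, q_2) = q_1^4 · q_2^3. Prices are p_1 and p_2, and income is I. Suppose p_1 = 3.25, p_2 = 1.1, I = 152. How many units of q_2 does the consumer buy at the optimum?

q_2* = 59.2208

The MRS is (4/3)·q_2/q_1. Set MRS = p_1/p_2.
Rearranging, p_2·q_2 = (3/4)·p_1·q_1. Substituting into the budget gives p_1·q_1·(1 + (3/4)) = I.
Demand: q_1*(p_1,p_2,I) = 4/7·I/p_1 and q_2* = 3/7·I/p_2.
At p_1=3.25, p_2=1.1, I=152: q_2* = 3/7·152/1.1 = 59.2208.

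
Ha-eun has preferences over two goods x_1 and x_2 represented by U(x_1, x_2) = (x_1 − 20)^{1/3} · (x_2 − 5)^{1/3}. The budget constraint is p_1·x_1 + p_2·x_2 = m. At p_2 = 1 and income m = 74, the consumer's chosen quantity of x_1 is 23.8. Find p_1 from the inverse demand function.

Let x_1' = x_1−20, x_2' = x_2−5. MRS = x_2'/x_1' = p_1/p_2.
After buying the subsistence bundle (20, 5), a share 0.5 of the remaining income goes to x_1: x_1* = 20 + 0.5·(m − 20p_1 − 5p_2)/p_1.
Set x_1* = 23.8 in the demand function and solve for p_1: p_1 = 2.5.

p_1 = 2.5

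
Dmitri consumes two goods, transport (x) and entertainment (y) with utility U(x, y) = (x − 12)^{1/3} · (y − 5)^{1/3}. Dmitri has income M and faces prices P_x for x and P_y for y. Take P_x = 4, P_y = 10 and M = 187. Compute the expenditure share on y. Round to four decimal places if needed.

share on y = 0.5053

After buying the subsistence bundle (12, 5), a share 0.5 of the remaining income goes to x: x* = 12 + 0.5·(M − 12P_x − 5P_y)/P_x.
Discretionary income = 187 − 12·4 − 5·10 = 89; x* = 12 + 0.5·89/4 = 23.125; y* = 5 + 0.5·89/10 = 9.45.
Expenditure on y: 10·9.45 = 94.5; share = 0.5053.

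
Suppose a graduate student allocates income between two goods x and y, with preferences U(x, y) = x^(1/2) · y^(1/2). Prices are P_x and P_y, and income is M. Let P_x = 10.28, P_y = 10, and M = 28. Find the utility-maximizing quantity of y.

MU_x/MU_y = (0.5·y)/(0.5·x); tangency sets this equal to P_x/P_y.
So 0.5·P_y·y = 0.5·P_x·x; combined with the budget, a share 0.5 of income goes to x.
Demand: x*(P_x,P_y,M) = 0.5·M/P_x and y* = 0.5·M/P_y.
At P_x=10.28, P_y=10, M=28: y* = 0.5·28/10 = 1.4.

y* = 1.4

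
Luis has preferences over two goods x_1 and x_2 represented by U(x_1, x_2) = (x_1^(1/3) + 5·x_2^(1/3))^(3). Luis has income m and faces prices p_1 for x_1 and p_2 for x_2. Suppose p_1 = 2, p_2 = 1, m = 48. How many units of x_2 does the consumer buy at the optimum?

From the CES first-order condition, (1/5)·(x_2/x_1)^(2/3) = p_1/p_2.
Solve for the ratio: x_2/x_1 = [5·p_1/p_2]^(1.5).
With the ratio pinned down, the budget gives x_1* = m/(p_1 + p_2·(x_2/x_1)) and x_2* = (x_2/x_1)·x_1*.
Numerically x_2/x_1 = 31.622777, so x_1* = 48/(2 + 1·31.622777) = 1.4276 and x_2* = 31.622777·1.4276 = 45.1448.

x_2* = 45.1448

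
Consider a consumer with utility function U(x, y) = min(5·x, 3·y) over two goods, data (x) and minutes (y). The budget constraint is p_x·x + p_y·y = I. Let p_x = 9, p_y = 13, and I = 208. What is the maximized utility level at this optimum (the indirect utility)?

V = 33.913

Leontief preferences: the optimum is at the kink where x/3 = y/5, i.e. y = (5/3)·x.
Budget: p_x·x + p_y·(5/3)·x = I, so (3·p_x + 5·p_y)·x = 3·I.
Demand: x*(p_x,p_y,I) = 3·I/(3·p_x + 5·p_y), y* = 5·I/(3·p_x + 5·p_y).
Here 3·9 + 5·13 = 92, giving x* = 6.7826 and y* = 11.3043.
Utility at the optimum: U(6.7826, 11.3043) = 33.913.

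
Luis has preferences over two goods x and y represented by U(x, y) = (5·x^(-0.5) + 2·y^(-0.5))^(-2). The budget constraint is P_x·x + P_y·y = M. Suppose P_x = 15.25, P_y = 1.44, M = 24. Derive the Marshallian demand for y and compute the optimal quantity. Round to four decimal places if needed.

MRS = MU_x/MU_y = (5/2)·(y/x)^(1.5). Set equal to P_x/P_y.
Solve for the ratio: y/x = [(2/5)·P_x/P_y]^(2/3).
With the ratio pinned down, the budget gives x* = M/(P_x + P_y·(y/x)) and y* = (y/x)·x*.
Numerically y/x = 2.618052, so x* = 24/(15.25 + 1.44·2.618052) = 1.2618 and y* = 2.618052·1.2618 = 3.3035.

y* = 3.3035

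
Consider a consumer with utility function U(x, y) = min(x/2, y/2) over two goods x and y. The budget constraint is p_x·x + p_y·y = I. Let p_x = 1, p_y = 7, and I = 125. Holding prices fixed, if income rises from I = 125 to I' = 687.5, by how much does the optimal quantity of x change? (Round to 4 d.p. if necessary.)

Leontief preferences: the optimum is at the kink where x/2 = y/2, i.e. y = x.
Budget: p_x·x + p_y·x = I, so (2·p_x + 2·p_y)·x = 2·I.
Demand: x*(p_x,p_y,I) = 2·I/(2·p_x + 2·p_y), y* = 2·I/(2·p_x + 2·p_y).
Here 2·1 + 2·7 = 16, giving x* = 15.625.
At I' = 687.5: x* = 85.9375. Change: 85.9375 − 15.625 = 70.3125.

Δx* = 70.3125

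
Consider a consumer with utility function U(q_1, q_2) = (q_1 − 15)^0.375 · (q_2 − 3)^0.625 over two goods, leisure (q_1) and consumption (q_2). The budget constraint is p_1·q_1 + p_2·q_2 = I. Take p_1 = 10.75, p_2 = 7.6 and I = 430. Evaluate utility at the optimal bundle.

Let q_1' = q_1−15, q_2' = q_2−3. MRS = (3/5)·q_2'/q_1' = p_1/p_2.
Substituting into the budget: q_1* = 15 + 0.375·(I − 15·p_1 − 3·p_2)/p_1, and q_2* = 3 + 0.625·(…)/p_2.
Discretionary income = 430 − 15·10.75 − 3·7.6 = 245.95; q_1* = 15 + 0.375·245.95/10.75 = 23.5797; q_2* = 3 + 0.625·245.95/7.6 = 23.2262.
Utility at the optimum: U(23.5797, 23.2262) = 14.6638.

V = 14.6638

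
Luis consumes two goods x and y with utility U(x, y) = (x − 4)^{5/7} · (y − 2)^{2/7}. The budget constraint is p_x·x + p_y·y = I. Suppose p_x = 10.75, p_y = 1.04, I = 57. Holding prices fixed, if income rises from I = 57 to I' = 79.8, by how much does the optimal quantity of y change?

MRS = (5/2)·(y−2)/(x−4). Tangency with p_x/p_y gives y−2 = (2/5)·(p_x/p_y)·(x−4).
Substituting into the budget: x* = 4 + 5/7·(I − 4·p_x − 2·p_y)/p_x, and y* = 2 + 2/7·(…)/p_y.
Discretionary income = 57 − 4·10.75 − 2·1.04 = 11.92; y* = 2 + 2/7·11.92/1.04 = 5.2747.
At I' = 79.8: y* = 11.5385. Change: 11.5385 − 5.2747 = 6.2637.

Δy* = 6.2637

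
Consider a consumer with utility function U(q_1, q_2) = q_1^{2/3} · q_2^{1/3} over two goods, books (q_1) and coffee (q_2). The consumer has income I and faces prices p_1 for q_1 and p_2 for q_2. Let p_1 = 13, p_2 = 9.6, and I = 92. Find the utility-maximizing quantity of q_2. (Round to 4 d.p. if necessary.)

q_2* = 3.1944

Tangency: MRS = 2·q_2/q_1 = p_1/p_2.
So 2/3·p_2·q_2 = 1/3·p_1·q_1; combined with the budget, a share 2/3 of income goes to q_1.
Demand: q_1*(p_1,p_2,I) = 2/3·I/p_1 and q_2* = 1/3·I/p_2.
At p_1=13, p_2=9.6, I=92: q_2* = 1/3·92/9.6 = 3.1944.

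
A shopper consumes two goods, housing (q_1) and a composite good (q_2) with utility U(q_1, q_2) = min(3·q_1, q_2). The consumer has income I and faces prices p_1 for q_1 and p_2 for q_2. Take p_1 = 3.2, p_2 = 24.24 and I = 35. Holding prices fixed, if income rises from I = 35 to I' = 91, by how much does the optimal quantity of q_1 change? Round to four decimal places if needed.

With perfect complements, no substitution: consume in ratio q_1:q_2 = 1:3.
Budget: p_1·q_1 + p_2·3·q_1 = I, so (p_1 + 3·p_2)·q_1 = I.
Demand: q_1*(p_1,p_2,I) = I/(p_1 + 3·p_2), q_2* = 3·I/(p_1 + 3·p_2).
Here 3.2 + 3·24.24 = 75.92, giving q_1* = 0.461.
At I' = 91: q_1* = 1.1986. Change: 1.1986 − 0.461 = 0.7376.

Δq_1* = 0.7376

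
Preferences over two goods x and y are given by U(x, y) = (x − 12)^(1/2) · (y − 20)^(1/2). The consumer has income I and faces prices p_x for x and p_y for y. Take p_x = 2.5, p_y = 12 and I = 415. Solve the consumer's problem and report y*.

Let x' = x−12, y' = y−20. MRS = y'/x' = p_x/p_y.
Substituting into the budget: x* = 12 + 0.5·(I − 12·p_x − 20·p_y)/p_x, and y* = 20 + 0.5·(…)/p_y.
Discretionary income = 415 − 12·2.5 − 20·12 = 145; y* = 20 + 0.5·145/12 = 26.0417.

y* = 26.0417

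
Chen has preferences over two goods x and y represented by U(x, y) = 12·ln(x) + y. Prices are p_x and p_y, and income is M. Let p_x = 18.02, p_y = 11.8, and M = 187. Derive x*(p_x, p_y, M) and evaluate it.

x* = 7.8579

MU_x = 12/x, MU_y = 1. Tangency: 12/x = p_x/p_y.
So x*(p_x,p_y) = 12·p_y/p_x, independent of income; and y* = (M − 12·p_y)/p_y.
At the given prices: x* = 12·11.8/18.02 = 7.8579.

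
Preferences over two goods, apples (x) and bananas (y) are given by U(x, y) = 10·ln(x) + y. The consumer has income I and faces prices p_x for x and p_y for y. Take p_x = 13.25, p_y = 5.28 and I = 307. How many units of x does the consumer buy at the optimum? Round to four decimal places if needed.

So x*(p_x,p_y) = 10·p_y/p_x, independent of income; and y* = (I − 10·p_y)/p_y.
At the given prices: x* = 10·5.28/13.25 = 3.9849.

x* = 3.9849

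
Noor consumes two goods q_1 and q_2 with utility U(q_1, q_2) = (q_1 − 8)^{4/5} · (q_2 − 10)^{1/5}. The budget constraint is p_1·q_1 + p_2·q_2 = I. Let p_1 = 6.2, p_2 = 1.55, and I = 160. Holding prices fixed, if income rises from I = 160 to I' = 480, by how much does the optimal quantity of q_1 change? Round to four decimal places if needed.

Δq_1* = 41.2903

Let q_1' = q_1−8, q_2' = q_2−10. MRS = 4·q_2'/q_1' = p_1/p_2.
After buying the subsistence bundle (8, 10), a share 0.8 of the remaining income goes to q_1: q_1* = 8 + 0.8·(I − 8p_1 − 10p_2)/p_1.
Discretionary income = 160 − 8·6.2 − 10·1.55 = 94.9; q_1* = 8 + 0.8·94.9/6.2 = 20.2452.
At I' = 480: q_1* = 61.5355. Change: 61.5355 − 20.2452 = 41.2903.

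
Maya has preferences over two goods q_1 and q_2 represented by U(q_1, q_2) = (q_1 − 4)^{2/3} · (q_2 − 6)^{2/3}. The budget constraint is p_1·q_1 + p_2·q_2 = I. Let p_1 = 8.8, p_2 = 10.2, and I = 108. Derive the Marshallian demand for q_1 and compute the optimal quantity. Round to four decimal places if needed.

q_1* = 4.6591

Substituting into the budget: q_1* = 4 + 0.5·(I − 4·p_1 − 6·p_2)/p_1, and q_2* = 6 + 0.5·(…)/p_2.
Discretionary income = 108 − 4·8.8 − 6·10.2 = 11.6; q_1* = 4 + 0.5·11.6/8.8 = 4.6591.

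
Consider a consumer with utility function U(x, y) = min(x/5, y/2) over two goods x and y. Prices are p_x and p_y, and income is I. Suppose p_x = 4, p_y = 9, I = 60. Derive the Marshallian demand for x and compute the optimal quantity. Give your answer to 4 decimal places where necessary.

Leontief preferences: the optimum is at the kink where x/5 = y/2, i.e. y = (2/5)·x.
Budget: p_x·x + p_y·(2/5)·x = I, so (5·p_x + 2·p_y)·x = 5·I.
Demand: x*(p_x,p_y,I) = 5·I/(5·p_x + 2·p_y), y* = 2·I/(5·p_x + 2·p_y).
Here 5·4 + 2·9 = 38, giving x* = 7.8947.

x* = 7.8947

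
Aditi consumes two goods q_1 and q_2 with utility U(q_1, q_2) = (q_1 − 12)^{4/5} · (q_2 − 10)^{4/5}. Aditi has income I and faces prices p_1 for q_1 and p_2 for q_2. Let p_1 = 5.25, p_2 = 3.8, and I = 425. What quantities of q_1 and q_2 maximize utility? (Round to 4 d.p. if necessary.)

Let q_1' = q_1−12, q_2' = q_2−10. MRS = q_2'/q_1' = p_1/p_2.
After buying the subsistence bundle (12, 10), a share 0.5 of the remaining income goes to q_1: q_1* = 12 + 0.5·(I − 12p_1 − 10p_2)/p_1.
Discretionary income = 425 − 12·5.25 − 10·3.8 = 324; q_1* = 12 + 0.5·324/5.25 = 42.8571; q_2* = 10 + 0.5·324/3.8 = 52.6316.

q_1* = 42.8571, q_2* = 52.6316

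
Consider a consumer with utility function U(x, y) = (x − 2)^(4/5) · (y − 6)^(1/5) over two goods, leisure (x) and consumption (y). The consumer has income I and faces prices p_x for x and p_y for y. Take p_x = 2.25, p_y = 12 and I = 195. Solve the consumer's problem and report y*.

y* = 7.975

This is Cobb-Douglas in (x−2, y−6): tangency gives 0.8·p_y·(y−6) = 0.2·p_x·(x−2).
After buying the subsistence bundle (2, 6), a share 0.8 of the remaining income goes to x: x* = 2 + 0.8·(I − 2p_x − 6p_y)/p_x.
Discretionary income = 195 − 2·2.25 − 6·12 = 118.5; y* = 6 + 0.2·118.5/12 = 7.975.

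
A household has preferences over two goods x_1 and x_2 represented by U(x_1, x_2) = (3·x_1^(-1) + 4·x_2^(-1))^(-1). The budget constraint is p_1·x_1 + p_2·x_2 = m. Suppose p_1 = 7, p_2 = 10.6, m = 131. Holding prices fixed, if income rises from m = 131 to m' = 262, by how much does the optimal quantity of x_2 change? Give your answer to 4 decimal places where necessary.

Δx_2* = 7.2536

From the CES first-order condition, (3/4)·(x_2/x_1)^(2) = p_1/p_2.
Solve for the ratio: x_2/x_1 = [(4/3)·p_1/p_2]^(0.5).
Substitute x_2 = (x_2/x_1)·x_1 into the budget: x_1* = m/(p_1 + p_2·(x_2/x_1)).
Numerically x_2/x_1 = 0.938351, so x_1* = 131/(7 + 10.6·0.938351) = 7.7302 and x_2* = 0.938351·7.7302 = 7.2536.
At m' = 262: x_2* = 14.5073. Change: 14.5073 − 7.2536 = 7.2536.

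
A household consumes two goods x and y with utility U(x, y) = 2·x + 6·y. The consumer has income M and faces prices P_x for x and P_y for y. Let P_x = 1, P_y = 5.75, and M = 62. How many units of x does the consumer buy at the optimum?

Perfect substitutes: compare marginal utility per dollar. 2/P_x vs 6/P_y → 2 vs 1.0435.
x gives more utility per dollar, so spend all income on x: x* = M/P_x, y* = 0.
Numerically: x* = 62, y* = 0.

x* = 62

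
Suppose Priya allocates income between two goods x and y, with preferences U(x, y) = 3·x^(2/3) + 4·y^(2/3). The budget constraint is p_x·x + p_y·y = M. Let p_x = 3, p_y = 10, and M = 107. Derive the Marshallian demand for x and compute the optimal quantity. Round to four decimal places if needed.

With the ratio pinned down, the budget gives x* = M/(p_x + p_y·(y/x)) and y* = (y/x)·x*.
Numerically y/x = 0.064, so x* = 107/(3 + 10·0.064) = 29.3956.

x* = 29.3956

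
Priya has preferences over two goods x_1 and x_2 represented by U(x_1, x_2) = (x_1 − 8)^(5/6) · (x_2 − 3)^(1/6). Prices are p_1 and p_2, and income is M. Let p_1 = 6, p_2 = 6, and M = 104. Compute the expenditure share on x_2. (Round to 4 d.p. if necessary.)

After buying the subsistence bundle (8, 3), a share 5/6 of the remaining income goes to x_1: x_1* = 8 + 5/6·(M − 8p_1 − 3p_2)/p_1.
Discretionary income = 104 − 8·6 − 3·6 = 38; x_1* = 8 + 5/6·38/6 = 13.2778; x_2* = 3 + 1/6·38/6 = 4.0556.
Expenditure on x_2: 6·4.0556 = 24.3333; share = 0.234.

share on x_2 = 0.234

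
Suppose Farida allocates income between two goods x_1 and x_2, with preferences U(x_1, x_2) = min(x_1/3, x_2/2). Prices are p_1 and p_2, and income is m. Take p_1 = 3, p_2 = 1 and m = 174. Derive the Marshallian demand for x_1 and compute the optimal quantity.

x_1* = 47.4545

Leontief preferences: the optimum is at the kink where x_1/3 = x_2/2, i.e. x_2 = (2/3)·x_1.
Budget: p_1·x_1 + p_2·(2/3)·x_1 = m, so (3·p_1 + 2·p_2)·x_1 = 3·m.
Demand: x_1*(p_1,p_2,m) = 3·m/(3·p_1 + 2·p_2), x_2* = 2·m/(3·p_1 + 2·p_2).
Here 3·3 + 2·1 = 11, giving x_1* = 47.4545.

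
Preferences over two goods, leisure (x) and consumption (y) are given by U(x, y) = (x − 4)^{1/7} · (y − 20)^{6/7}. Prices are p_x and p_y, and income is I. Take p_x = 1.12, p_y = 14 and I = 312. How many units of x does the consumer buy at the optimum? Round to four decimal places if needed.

MRS = (1/6)·(y−20)/(x−4). Tangency with p_x/p_y gives y−20 = 6·(p_x/p_y)·(x−4).
Substituting into the budget: x* = 4 + 1/7·(I − 4·p_x − 20·p_y)/p_x, and y* = 20 + 6/7·(…)/p_y.
Discretionary income = 312 − 4·1.12 − 20·14 = 27.52; x* = 4 + 1/7·27.52/1.12 = 7.5102.

x* = 7.5102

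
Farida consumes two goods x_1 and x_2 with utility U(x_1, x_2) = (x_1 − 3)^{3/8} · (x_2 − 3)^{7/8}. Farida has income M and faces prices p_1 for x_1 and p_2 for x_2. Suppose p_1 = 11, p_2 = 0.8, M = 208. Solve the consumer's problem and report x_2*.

Let x_1' = x_1−3, x_2' = x_2−3. MRS = (3/7)·x_2'/x_1' = p_1/p_2.
After buying the subsistence bundle (3, 3), a share 0.3 of the remaining income goes to x_1: x_1* = 3 + 0.3·(M − 3p_1 − 3p_2)/p_1.
Discretionary income = 208 − 3·11 − 3·0.8 = 172.6; x_2* = 3 + 0.7·172.6/0.8 = 154.025.

x_2* = 154.025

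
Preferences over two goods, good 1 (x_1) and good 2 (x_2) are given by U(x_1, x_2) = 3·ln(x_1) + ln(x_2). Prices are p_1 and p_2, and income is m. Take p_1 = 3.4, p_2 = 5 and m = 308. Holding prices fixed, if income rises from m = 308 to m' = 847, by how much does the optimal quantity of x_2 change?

MU_x_1/MU_x_2 = (3·x_2)/(x_1); tangency sets this equal to p_1/p_2.
Rearranging, p_2·x_2 = (1/3)·p_1·x_1. Substituting into the budget gives p_1·x_1·(1 + (1/3)) = m.
Demand: x_1*(p_1,p_2,m) = 0.75·m/p_1 and x_2* = 0.25·m/p_2.
At p_1=3.4, p_2=5, m=308: x_2* = 0.25·308/5 = 15.4.
At m' = 847: x_2* = 42.35. Change: 42.35 − 15.4 = 26.95.

Δx_2* = 26.95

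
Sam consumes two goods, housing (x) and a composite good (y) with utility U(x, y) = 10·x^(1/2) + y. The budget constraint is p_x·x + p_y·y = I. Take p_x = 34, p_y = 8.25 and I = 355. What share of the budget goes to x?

share on x = 0.141

MU_x = 5/√x, MU_y = 1. Tangency: 5/√x = p_x/p_y.
Thus x* = (5·p_y/p_x)² — independent of I — with the rest of income spent on y.
Plugging in: x* = (5·8.25/34)² = 1.4719, y* = 36.9641.
Expenditure on x: 34·1.4719 = 50.046; share = 0.141.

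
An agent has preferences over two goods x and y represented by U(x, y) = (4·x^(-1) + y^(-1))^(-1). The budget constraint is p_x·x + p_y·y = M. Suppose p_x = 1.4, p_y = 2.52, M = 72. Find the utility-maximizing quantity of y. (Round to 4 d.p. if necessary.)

y* = 11.4712

Numerically y/x = 0.372678, so x* = 72/(1.4 + 2.52·0.372678) = 30.7804 and y* = 0.372678·30.7804 = 11.4712.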